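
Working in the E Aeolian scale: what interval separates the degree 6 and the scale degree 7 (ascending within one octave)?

major second

Spelling the E Aeolian scale: E F♯ G A B C D.
Degree 6 = C; degree 7 = D.
From C to D is 2 semitones, exactly the major second.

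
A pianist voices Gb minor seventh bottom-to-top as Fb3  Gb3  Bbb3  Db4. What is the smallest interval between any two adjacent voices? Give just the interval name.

M2

Adjacent intervals: Fb3→Gb3 = major second; Gb3→Bbb3 = minor third; Bbb3→Db4 = major third.
The smallest is Fb3 to Gb3, a major second (2 semitones).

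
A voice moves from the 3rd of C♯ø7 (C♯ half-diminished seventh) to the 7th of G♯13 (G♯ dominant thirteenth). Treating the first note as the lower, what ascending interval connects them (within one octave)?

major second

The 3rd of C♯ø7 (C♯ half-diminished seventh) is E; the 7th of G♯13 (G♯ dominant thirteenth) is F♯.
E up to F♯ spans 2 letter names and 2 semitones — a major second.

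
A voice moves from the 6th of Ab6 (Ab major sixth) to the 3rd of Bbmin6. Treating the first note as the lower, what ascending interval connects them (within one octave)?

The 6th of Ab6 (Ab major sixth) is F; the 3rd of Bbmin6 is Db.
6 letter names make it a sixth; at 8 semitones (a half step narrower than major) the quality is minor.

minor sixth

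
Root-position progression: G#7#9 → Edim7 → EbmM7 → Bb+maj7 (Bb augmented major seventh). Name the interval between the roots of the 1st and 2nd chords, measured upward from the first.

minor 6th

The roots are G# and E.
From G# to E: 8 semitones over a sixth = minor.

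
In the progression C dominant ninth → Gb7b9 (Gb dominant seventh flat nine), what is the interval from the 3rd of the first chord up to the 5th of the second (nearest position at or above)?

C dominant ninth has E as its 3rd, and Gb7b9 (Gb dominant seventh flat nine) has Db as its 5th.
7 letter names make it a seventh; at 9 semitones (a whole step narrower than major) the quality is diminished.

diminished seventh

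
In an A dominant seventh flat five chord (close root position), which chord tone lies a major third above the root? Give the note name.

The chord tones of A7b5 are A C# Eb G.
The root is A. A major third above A is C#.
C# is the chord's 3rd.

C#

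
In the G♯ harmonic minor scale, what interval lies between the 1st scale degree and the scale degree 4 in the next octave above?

Spelling the G♯ harmonic minor scale: G♯ A♯ B C♯ D♯ E F𝄪.
So we need the interval from G♯ up to C♯.
From G♯ to C♯ is 17 semitones, exactly the perfect eleventh.

perfect eleventh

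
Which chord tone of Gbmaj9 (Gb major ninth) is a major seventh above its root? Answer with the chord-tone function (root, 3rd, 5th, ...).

7th

Gbmaj9: Gb Bb Db F Ab.
The root is Gb. A major seventh above Gb is F.
F is the chord's 7th.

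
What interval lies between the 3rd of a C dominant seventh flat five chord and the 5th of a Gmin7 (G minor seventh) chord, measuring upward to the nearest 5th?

minor seventh

The 3rd of C dominant seventh flat five is E; the 5th of Gmin7 (G minor seventh) is D.
7 letter names make it a seventh; at 10 semitones (a half step narrower than major) the quality is minor.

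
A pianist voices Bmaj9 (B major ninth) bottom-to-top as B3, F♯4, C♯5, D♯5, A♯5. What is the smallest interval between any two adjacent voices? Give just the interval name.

Adjacent intervals: B3→F♯4 = perfect fifth; F♯4→C♯5 = perfect fifth; C♯5→D♯5 = major second; D♯5→A♯5 = perfect fifth.
The smallest is C♯5 to D♯5, a major second (2 semitones).

major second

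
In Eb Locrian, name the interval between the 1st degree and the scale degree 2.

Spelling Eb Locrian: Eb Fb Gb Ab Bbb Cb Db.
That puts Eb below Fb.
From Eb to Fb: 1 semitone over a second = minor.

minor 2nd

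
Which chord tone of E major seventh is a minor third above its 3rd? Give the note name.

B

EΔ7 (E major seventh): E–G♯–B–D♯.
The 3rd is G♯. A minor third above G♯ is B.
B is the chord's 5th.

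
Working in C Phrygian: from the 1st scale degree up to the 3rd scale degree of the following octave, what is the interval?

Spelling C Phrygian: C D♭ E♭ F G A♭ B♭.
That puts C below E♭.
C up to E♭ is 15 semitones, a half step narrower than a major tenth, so the interval is minor.

minor 10th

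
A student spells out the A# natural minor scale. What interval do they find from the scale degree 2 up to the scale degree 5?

Spelling the A# natural minor scale: A# B# C# D# E# F# G#.
Scale degree 2 = B#; 5th degree = E#.
B# up to E# spans 4 letter names and 5 semitones — a perfect fourth.

perfect fourth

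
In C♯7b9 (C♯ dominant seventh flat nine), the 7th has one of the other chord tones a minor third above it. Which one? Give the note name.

D

C♯ dominant seventh flat nine is spelled C♯ E♯ G♯ B D.
The 7th is B. A minor third above B is D.
D is the chord's 9th.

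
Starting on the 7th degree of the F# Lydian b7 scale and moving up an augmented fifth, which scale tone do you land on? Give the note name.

The scale is F# G# A# B# C# D# E.
The 7th degree is E; an augmented fifth above that is B# — scale degree 4.

B#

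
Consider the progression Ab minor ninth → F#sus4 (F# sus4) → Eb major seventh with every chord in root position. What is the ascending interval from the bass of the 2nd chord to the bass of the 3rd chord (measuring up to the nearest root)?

diminished seventh

The roots are F# and Eb.
From F# to Eb: 9 semitones over a seventh = diminished.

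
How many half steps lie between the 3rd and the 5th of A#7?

3

A#7 (A# dominant seventh): A#-C##-E#-G#.
C## to E# is a minor third: 3 semitones.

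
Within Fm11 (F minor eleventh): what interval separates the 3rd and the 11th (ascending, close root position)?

Spelling the chord: F–Ab–C–Eb–G–Bb.
So we need the interval from Ab up to Bb.
Ab up to Bb spans 9 letter names and 14 semitones — a major ninth.

major ninth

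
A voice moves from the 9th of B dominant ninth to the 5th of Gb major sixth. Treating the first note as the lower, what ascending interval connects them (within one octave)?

The 9th of B dominant ninth is C#; the 5th of Gb major sixth is Db.
C# up to Db is 0 semitones, a whole step narrower than a major second, so the interval is diminished.

diminished second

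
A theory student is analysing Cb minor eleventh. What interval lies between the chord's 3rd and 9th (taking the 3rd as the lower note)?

major seventh

Cb minor eleventh is spelled Cb-Ebb-Gb-Bbb-Db-Fb.
So we need the interval from Ebb up to Db.
Counting 7 letters and 11 half steps from Ebb gives a major seventh.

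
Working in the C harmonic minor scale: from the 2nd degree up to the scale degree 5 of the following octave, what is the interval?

The scale runs C D Eb F G Ab B.
So we need the interval from D up to G.
D up to G spans 11 letter names and 17 semitones — a perfect eleventh.

P11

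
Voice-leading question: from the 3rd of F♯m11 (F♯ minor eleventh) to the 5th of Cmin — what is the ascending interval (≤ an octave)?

F♯m11 (F♯ minor eleventh) has A as its 3rd, and Cmin has G as its 5th.
7 letter names make it a seventh; at 10 semitones (a half step narrower than major) the quality is minor.

minor seventh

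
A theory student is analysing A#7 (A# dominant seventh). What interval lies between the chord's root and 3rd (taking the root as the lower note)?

A# dominant seventh: A#-C##-E#-G#.
The root is A# and the 3rd is C##.
Counting 3 letters and 4 half steps from A# gives a major third.

major third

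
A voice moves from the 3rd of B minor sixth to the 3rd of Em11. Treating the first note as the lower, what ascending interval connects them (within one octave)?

P4

The 3rd of B minor sixth is D; the 3rd of Em11 is G.
Counting 4 letters and 5 half steps from D gives a perfect fourth.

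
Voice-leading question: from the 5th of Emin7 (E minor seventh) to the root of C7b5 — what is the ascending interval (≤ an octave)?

minor 2nd

Emin7 (E minor seventh) has B as its 5th, and C7b5 has C as its root.
B up to C is 1 semitone, a half step narrower than a major second, so the interval is minor.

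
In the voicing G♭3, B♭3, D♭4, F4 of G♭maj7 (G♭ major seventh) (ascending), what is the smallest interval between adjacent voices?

minor 3rd

Adjacent intervals: G♭3→B♭3 = major third; B♭3→D♭4 = minor third; D♭4→F4 = major third.
The smallest is B♭3 to D♭4, a minor third (3 semitones).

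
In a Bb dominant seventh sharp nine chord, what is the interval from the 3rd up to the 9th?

Spelling the chord: Bb–D–F–Ab–C#.
That puts D below C#.
From D to C# is 11 semitones, exactly the major seventh.

major seventh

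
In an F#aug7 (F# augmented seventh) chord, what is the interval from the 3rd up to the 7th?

Spelling the chord: F#–A#–C##–E.
The 3rd is A# and the 7th is E.
5 letter names make it a fifth; at 6 semitones (a half step narrower than perfect) the quality is diminished.
That tritone between 3rd and 7th is what gives the dominant seventh its pull toward resolution.

diminished fifth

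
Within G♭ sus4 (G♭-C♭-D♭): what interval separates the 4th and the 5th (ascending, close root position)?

So we need the interval from C♭ up to D♭.
From C♭ to D♭ is 2 semitones, exactly the major second.

major 2nd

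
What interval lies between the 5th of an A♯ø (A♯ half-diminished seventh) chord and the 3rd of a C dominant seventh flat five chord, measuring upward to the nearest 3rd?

perfect unison

A♯ø (A♯ half-diminished seventh) has E as its 5th, and C dominant seventh flat five has E as its 3rd.
From E to E is 0 semitones, exactly the perfect unison.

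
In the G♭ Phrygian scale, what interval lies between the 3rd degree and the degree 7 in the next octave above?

P12

G♭ phrygian: G♭ A𝄫 B𝄫 C♭ D♭ E𝄫 F♭.
3rd degree = B𝄫; degree 7 (up an octave) = F♭.
B𝄫 up to F♭ spans 12 letter names and 19 semitones — a perfect twelfth.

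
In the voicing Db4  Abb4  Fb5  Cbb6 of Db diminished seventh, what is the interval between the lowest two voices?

diminished fifth

Those voices are Db4 and Abb4.
Db up to Abb is 6 semitones, a half step narrower than a perfect fifth, so the interval is diminished.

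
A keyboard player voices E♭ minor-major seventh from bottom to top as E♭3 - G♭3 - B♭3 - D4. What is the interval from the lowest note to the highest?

The outer voices are E♭3 and D4.
Counting 7 letters and 11 half steps from E♭ gives a major seventh.

major 7th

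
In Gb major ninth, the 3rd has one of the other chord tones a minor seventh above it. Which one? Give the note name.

Spelling the chord: Gb Bb Db F Ab.
The 3rd is Bb. A minor seventh above Bb is Ab.
Ab is the chord's 9th.

Ab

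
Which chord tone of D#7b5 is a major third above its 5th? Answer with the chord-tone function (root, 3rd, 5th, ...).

7th

Spelling the chord: D#-F##-A-C#.
The 5th is A. A major third above A is C#.
C# is the chord's 7th.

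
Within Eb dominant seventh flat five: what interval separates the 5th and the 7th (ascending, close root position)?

major third

Eb7b5 (Eb dominant seventh flat five): Eb–G–Bbb–Db.
That puts Bbb below Db.
Bbb up to Db spans 3 letter names and 4 semitones — a major third.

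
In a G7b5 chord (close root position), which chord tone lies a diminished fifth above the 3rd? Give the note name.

G7b5 (G dominant seventh flat five) is spelled G-B-D♭-F.
The 3rd is B. A diminished fifth above B is F.
F is the chord's 7th.

F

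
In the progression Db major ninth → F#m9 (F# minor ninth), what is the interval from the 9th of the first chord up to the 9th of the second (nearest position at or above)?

The 9th of Db major ninth is Eb; the 9th of F#m9 (F# minor ninth) is G#.
Eb up to G# is 5 semitones, a half step wider than a major third, so the interval is augmented.

augmented 3rd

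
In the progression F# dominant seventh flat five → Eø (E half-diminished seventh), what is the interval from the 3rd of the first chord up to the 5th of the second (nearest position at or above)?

F# dominant seventh flat five has A# as its 3rd, and Eø (E half-diminished seventh) has Bb as its 5th.
From A# to Bb: 0 semitones over a second = diminished.

diminished 2nd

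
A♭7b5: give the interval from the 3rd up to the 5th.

Spelling the chord: A♭–C–E𝄫–G♭.
That puts C below E𝄫.
C up to E𝄫 is 2 semitones, a whole step narrower than a major third, so the interval is diminished.

diminished third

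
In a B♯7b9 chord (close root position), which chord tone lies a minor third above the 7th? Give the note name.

The chord tones of B♯7b9 (B♯ dominant seventh flat nine) are B♯–D𝄪–F𝄪–A♯–C♯.
The 7th is A♯. A minor third above A♯ is C♯.
C♯ is the chord's 9th.

C#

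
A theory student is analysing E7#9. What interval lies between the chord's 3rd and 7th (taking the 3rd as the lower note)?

E dominant seventh sharp nine is spelled E-G#-B-D-F##.
The 3rd is G# and the 7th is D.
From G# to D: 6 semitones over a fifth = diminished.

d5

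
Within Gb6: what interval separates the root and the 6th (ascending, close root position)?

Spelling the chord: Gb, Bb, Db, Eb.
The root is Gb and the 6th is Eb.
From Gb to Eb is 9 semitones, exactly the major sixth.

major 6th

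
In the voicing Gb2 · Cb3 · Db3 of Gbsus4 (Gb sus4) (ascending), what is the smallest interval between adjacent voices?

Adjacent intervals: Gb2→Cb3 = perfect fourth; Cb3→Db3 = major second.
The smallest is Cb3 to Db3, a major second (2 semitones).

M2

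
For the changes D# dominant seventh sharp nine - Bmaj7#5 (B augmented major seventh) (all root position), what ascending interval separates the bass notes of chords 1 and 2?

The roots are D# and B.
6 letter names make it a sixth; at 8 semitones (a half step narrower than major) the quality is minor.

minor 6th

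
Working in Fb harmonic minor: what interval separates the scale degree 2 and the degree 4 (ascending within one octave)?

Spelling Fb harmonic minor: Fb Gb Abb Bbb Cb Dbb Eb.
That puts Gb below Bbb.
Gb up to Bbb is 3 semitones, a half step narrower than a major third, so the interval is minor.

minor 3rd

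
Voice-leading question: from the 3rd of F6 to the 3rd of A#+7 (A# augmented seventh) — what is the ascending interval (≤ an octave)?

augmented third

The 3rd of F6 is A; the 3rd of A#+7 (A# augmented seventh) is C##.
From A to C##: 5 semitones over a third = augmented.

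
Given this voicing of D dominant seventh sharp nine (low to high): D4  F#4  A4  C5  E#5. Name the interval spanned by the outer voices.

The outer voices are D4 and E#5.
D up to E# is 15 semitones, a half step wider than a major ninth, so the interval is augmented.

augmented ninth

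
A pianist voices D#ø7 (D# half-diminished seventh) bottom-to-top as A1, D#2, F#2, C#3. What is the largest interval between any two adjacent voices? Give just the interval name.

perfect 5th

Adjacent intervals: A1→D#2 = augmented fourth; D#2→F#2 = minor third; F#2→C#3 = perfect fifth.
The largest is F#2 to C#3, a perfect fifth (7 semitones).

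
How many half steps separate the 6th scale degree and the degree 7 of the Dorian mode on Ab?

1

The scale is Ab Bb Cb Db Eb F Gb.
F up to Gb is a minor second — 1 semitone.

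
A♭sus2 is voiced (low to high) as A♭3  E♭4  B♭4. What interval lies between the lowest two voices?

P5

Those voices are A♭3 and E♭4.
Counting 5 letters and 7 half steps from A♭ gives a perfect fifth.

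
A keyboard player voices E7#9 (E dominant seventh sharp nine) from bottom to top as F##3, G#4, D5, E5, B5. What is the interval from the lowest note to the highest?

The outer voices are F##3 and B5.
F## up to B is 28 semitones, a half step narrower than a perfect 18th, so the interval is diminished.

d18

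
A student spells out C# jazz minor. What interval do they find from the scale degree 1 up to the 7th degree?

major 7th

C# melodic minor: C# D# E F# G# A# B#.
The scale degree 1 is C# and the scale degree 7 is B#.
From C# to B# is 11 semitones, exactly the major seventh.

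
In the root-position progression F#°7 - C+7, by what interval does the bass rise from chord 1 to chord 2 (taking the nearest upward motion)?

The roots are F# and C.
From F# to C: 6 semitones over a fifth = diminished.

diminished fifth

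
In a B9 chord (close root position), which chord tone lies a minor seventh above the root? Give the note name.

B dominant ninth is spelled B-D#-F#-A-C#.
The root is B. A minor seventh above B is A.
A is the chord's 7th.

A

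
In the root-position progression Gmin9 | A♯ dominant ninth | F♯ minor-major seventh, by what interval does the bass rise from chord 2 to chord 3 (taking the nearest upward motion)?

The roots are A♯ and F♯.
From A♯ to F♯: 8 semitones over a sixth = minor.

minor sixth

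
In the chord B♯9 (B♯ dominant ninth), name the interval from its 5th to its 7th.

m3

Spelling the chord: B♯-D𝄪-F𝄪-A♯-C𝄪.
That puts F𝄪 below A♯.
3 letter names make it a third; at 3 semitones (a half step narrower than major) the quality is minor.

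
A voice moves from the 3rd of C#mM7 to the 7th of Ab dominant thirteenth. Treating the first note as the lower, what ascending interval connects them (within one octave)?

The 3rd of C#mM7 is E; the 7th of Ab dominant thirteenth is Gb.
E up to Gb is 2 semitones, a whole step narrower than a major third, so the interval is diminished.

diminished third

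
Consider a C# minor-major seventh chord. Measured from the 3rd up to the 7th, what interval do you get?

augmented 5th

C#mM7 is spelled C# E G# B#.
That puts E below B#.
5 letter names make it a fifth; at 8 semitones (a half step wider than perfect) the quality is augmented.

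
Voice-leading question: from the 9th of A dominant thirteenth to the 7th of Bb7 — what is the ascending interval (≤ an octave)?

A dominant thirteenth has B as its 9th, and Bb7 has Ab as its 7th.
From B to Ab: 9 semitones over a seventh = diminished.

diminished seventh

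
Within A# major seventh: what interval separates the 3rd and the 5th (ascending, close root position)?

m3

A#maj7 (A# major seventh): A#–C##–E#–G##.
So we need the interval from C## up to E#.
3 letter names make it a third; at 3 semitones (a half step narrower than major) the quality is minor.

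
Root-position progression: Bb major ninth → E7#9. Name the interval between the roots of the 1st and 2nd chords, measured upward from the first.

augmented fourth

The roots are Bb and E.
From Bb to E: 6 semitones over a fourth = augmented.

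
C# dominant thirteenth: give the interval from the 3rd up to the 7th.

C#13 (C# dominant thirteenth) is spelled C# E# G# B D# A#.
The 3rd is E# and the 7th is B.
5 letter names make it a fifth; at 6 semitones (a half step narrower than perfect) the quality is diminished.
This 3–7 tritone is the characteristic tension at the heart of the dominant sound.

diminished fifth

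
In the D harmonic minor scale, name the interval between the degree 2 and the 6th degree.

diminished fifth

The scale runs D E F G A Bb C#.
That puts E below Bb.
5 letter names make it a fifth; at 6 semitones (a half step narrower than perfect) the quality is diminished.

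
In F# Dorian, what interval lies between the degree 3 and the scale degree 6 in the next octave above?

augmented eleventh

Spelling F# Dorian: F# G# A B C# D# E.
Degree 3 = A; scale degree 6 (up an octave) = D#.
A up to D# is 18 semitones, a half step wider than a perfect eleventh, so the interval is augmented.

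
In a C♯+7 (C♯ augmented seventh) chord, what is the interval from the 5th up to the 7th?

C♯aug7: C♯, E♯, G𝄪, B.
5th = G𝄪; 7th = B.
From G𝄪 to B: 2 semitones over a third = diminished.

diminished third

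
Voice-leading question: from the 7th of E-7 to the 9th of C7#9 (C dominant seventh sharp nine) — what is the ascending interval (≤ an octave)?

E-7 has D as its 7th, and C7#9 (C dominant seventh sharp nine) has D# as its 9th.
From D to D#: 1 semitone over a unison = augmented.

augmented unison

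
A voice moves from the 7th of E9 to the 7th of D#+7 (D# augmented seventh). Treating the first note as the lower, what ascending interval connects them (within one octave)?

The 7th of E9 is D; the 7th of D#+7 (D# augmented seventh) is C#.
Counting 7 letters and 11 half steps from D gives a major seventh.

major 7th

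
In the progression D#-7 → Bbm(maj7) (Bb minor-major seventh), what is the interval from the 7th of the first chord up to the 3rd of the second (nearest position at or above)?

D#-7 has C# as its 7th, and Bbm(maj7) (Bb minor-major seventh) has Db as its 3rd.
C# up to Db is 0 semitones, a whole step narrower than a major second, so the interval is diminished.

diminished 2nd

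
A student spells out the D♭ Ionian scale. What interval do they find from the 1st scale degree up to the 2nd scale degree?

major second

The scale runs D♭ E♭ F G♭ A♭ B♭ C.
That puts D♭ below E♭.
Counting 2 letters and 2 half steps from D♭ gives a major second.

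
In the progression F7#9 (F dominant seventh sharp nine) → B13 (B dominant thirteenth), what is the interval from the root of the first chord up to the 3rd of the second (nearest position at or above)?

augmented sixth

F7#9 (F dominant seventh sharp nine) has F as its root, and B13 (B dominant thirteenth) has D# as its 3rd.
F up to D# is 10 semitones, a half step wider than a major sixth, so the interval is augmented.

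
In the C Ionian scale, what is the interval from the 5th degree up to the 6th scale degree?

The scale runs C D E F G A B.
That puts G below A.
G up to A spans 2 letter names and 2 semitones — a major second.

major 2nd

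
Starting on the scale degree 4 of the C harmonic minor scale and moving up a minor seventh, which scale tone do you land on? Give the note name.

Eb

The scale is C D Eb F G Ab B.
The scale degree 4 is F; a minor seventh above that is Eb — scale degree 3.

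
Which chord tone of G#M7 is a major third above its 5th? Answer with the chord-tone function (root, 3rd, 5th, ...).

7th

The chord tones of G#maj7 (G# major seventh) are G#, B#, D#, F##.
The 5th is D#. A major third above D# is F##.
F## is the chord's 7th.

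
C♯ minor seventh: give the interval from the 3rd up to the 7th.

C♯ minor seventh is spelled C♯-E-G♯-B.
That puts E below B.
E up to B spans 5 letter names and 7 semitones — a perfect fifth.

P5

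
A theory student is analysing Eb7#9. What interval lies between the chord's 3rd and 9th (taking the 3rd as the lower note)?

major 7th

Spelling the chord: Eb–G–Bb–Db–F#.
That puts G below F#.
G up to F# spans 7 letter names and 11 semitones — a major seventh.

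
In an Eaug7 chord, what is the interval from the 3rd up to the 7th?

E+7 (E augmented seventh) is spelled E-G♯-B♯-D.
So we need the interval from G♯ up to D.
G♯ up to D is 6 semitones, a half step narrower than a perfect fifth, so the interval is diminished.
This 3–7 tritone is the characteristic tension at the heart of the dominant sound.

diminished 5th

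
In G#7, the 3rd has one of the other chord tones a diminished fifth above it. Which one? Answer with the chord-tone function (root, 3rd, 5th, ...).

The chord tones of G#7 are G# B# D# F#.
The 3rd is B#. A diminished fifth above B# is F#.
F# is the chord's 7th.

7th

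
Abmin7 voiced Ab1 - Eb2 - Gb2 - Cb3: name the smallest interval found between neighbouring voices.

minor 3rd

Adjacent intervals: Ab1→Eb2 = perfect fifth; Eb2→Gb2 = minor third; Gb2→Cb3 = perfect fourth.
The smallest is Eb2 to Gb2, a minor third (3 semitones).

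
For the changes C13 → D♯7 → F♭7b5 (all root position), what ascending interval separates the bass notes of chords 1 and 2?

The roots are C and D♯.
From C to D♯: 3 semitones over a second = augmented.

augmented second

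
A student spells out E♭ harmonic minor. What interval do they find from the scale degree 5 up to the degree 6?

Spelling E♭ harmonic minor: E♭ F G♭ A♭ B♭ C♭ D.
Scale degree 5 = B♭; 6th scale degree = C♭.
2 letter names make it a second; at 1 semitone (a half step narrower than major) the quality is minor.

minor 2nd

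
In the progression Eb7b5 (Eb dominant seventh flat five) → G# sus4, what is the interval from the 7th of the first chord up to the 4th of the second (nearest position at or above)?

augmented seventh

The 7th of Eb7b5 (Eb dominant seventh flat five) is Db; the 4th of G# sus4 is C#.
From Db to C#: 12 semitones over a seventh = augmented.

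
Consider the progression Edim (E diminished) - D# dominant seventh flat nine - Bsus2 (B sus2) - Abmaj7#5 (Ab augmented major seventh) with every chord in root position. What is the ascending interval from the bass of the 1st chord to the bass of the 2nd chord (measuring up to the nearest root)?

The roots are E and D#.
E up to D# spans 7 letter names and 11 semitones — a major seventh.

major 7th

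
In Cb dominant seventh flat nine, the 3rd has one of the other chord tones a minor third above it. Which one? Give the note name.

Gb

The chord tones of Cb7b9 are Cb-Eb-Gb-Bbb-Dbb.
The 3rd is Eb. A minor third above Eb is Gb.
Gb is the chord's 5th.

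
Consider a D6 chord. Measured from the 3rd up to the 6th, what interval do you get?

perfect 4th

D major sixth: D F♯ A B.
3rd = F♯; 6th = B.
F♯ up to B spans 4 letter names and 5 semitones — a perfect fourth.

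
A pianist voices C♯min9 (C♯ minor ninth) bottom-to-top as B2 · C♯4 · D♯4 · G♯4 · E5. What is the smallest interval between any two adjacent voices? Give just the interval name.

major second

Adjacent intervals: B2→C♯4 = major ninth; C♯4→D♯4 = major second; D♯4→G♯4 = perfect fourth; G♯4→E5 = minor sixth.
The smallest is C♯4 to D♯4, a major second (2 semitones).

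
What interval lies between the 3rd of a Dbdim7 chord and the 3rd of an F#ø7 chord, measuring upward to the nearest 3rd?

augmented third

Dbdim7 has Fb as its 3rd, and F#ø7 has A as its 3rd.
From Fb to A: 5 semitones over a third = augmented.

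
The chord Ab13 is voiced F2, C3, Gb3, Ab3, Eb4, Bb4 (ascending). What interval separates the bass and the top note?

The outer voices are F2 and Bb4.
Counting 18 letters and 29 half steps from F gives a perfect 18th.

perfect 18th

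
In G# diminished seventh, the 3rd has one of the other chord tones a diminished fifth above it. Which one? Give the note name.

The chord tones of G#dim7 (G# diminished seventh) are G# B D F.
The 3rd is B. A diminished fifth above B is F.
F is the chord's 7th.

F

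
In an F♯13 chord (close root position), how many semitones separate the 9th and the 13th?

The chord tones of F♯13 are F♯-A♯-C♯-E-G♯-D♯.
G♯ to D♯ is a perfect fifth: 7 semitones.

7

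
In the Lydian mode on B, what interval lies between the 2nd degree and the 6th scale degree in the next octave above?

The scale runs B C# D# E# F# G# A#.
That puts C# below G#.
Counting 12 letters and 19 half steps from C# gives a perfect twelfth.

perfect 12th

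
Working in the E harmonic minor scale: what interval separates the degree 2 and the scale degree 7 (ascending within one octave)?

Spelling the E harmonic minor scale: E F# G A B C D#.
The degree 2 is F# and the scale degree 7 is D#.
F# up to D# spans 6 letter names and 9 semitones — a major sixth.

major sixth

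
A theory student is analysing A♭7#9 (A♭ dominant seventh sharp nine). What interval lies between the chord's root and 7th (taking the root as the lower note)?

The chord tones of A♭7#9 are A♭ C E♭ G♭ B.
So we need the interval from A♭ up to G♭.
From A♭ to G♭: 10 semitones over a seventh = minor.

minor seventh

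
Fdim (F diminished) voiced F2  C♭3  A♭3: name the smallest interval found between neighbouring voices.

Adjacent intervals: F2→C♭3 = diminished fifth; C♭3→A♭3 = major sixth.
The smallest is F2 to C♭3, a diminished fifth (6 semitones).

diminished fifth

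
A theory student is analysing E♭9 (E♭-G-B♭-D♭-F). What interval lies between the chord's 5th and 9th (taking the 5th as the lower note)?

P5

5th = B♭; 9th = F.
Counting 5 letters and 7 half steps from B♭ gives a perfect fifth.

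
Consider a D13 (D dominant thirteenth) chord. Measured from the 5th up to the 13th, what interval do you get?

D13 (D dominant thirteenth): D F# A C E B.
The 5th is A and the 13th is B.
From A to B is 14 semitones, exactly the major ninth.

M9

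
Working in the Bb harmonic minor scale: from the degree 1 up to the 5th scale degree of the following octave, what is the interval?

P12

The scale runs Bb C Db Eb F Gb A.
So we need the interval from Bb up to F.
Bb up to F spans 12 letter names and 19 semitones — a perfect twelfth.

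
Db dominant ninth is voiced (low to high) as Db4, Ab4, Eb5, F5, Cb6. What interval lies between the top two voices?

diminished 5th

Those voices are F5 and Cb6.
From F to Cb: 6 semitones over a fifth = diminished.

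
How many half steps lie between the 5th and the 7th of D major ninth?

Spelling the chord: D F# A C# E.
A to C# is a major third: 4 semitones.

4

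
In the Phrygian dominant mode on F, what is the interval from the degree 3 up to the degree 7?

diminished 5th

F phrygian dominant: F Gb A Bb C Db Eb.
So we need the interval from A up to Eb.
From A to Eb: 6 semitones over a fifth = diminished.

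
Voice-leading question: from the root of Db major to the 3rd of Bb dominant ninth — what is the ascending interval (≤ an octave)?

Db major has Db as its root, and Bb dominant ninth has D as its 3rd.
1 letter names make it a unison; at 1 semitone (a half step wider than perfect) the quality is augmented.

augmented unison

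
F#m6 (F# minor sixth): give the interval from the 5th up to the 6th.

F#m6 (F# minor sixth): F#, A, C#, D#.
5th = C#; 6th = D#.
Counting 2 letters and 2 half steps from C# gives a major second.

M2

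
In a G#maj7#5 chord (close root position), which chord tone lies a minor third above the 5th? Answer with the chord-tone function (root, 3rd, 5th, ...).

7th

G# augmented major seventh: G#, B#, D##, F##.
The 5th is D##. A minor third above D## is F##.
F## is the chord's 7th.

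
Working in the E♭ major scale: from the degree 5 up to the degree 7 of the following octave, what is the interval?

major 10th

The scale runs E♭ F G A♭ B♭ C D.
The degree 5 is B♭ and the degree 7 (up an octave) is D.
From B♭ to D is 16 semitones, exactly the major tenth.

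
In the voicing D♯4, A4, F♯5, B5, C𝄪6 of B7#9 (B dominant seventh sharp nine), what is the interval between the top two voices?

Those voices are B5 and C𝄪6.
B up to C𝄪 is 3 semitones, a half step wider than a major second, so the interval is augmented.

A2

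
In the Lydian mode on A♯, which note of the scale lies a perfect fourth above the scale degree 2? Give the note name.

The scale is A♯ B♯ C𝄪 D𝄪 E♯ F𝄪 G𝄪.
The scale degree 2 is B♯; a perfect fourth above that is E♯ — scale degree 5.

E#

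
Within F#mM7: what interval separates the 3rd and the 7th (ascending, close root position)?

augmented fifth

The chord tones of F# minor-major seventh are F#, A, C#, E#.
3rd = A; 7th = E#.
A up to E# is 8 semitones, a half step wider than a perfect fifth, so the interval is augmented.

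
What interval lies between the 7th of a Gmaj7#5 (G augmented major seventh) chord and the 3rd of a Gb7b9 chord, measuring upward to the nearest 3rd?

diminished fourth

The 7th of Gmaj7#5 (G augmented major seventh) is F#; the 3rd of Gb7b9 is Bb.
F# up to Bb is 4 semitones, a half step narrower than a perfect fourth, so the interval is diminished.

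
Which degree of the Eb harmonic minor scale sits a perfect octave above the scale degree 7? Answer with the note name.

The scale is Eb F Gb Ab Bb Cb D.
The scale degree 7 is D; a perfect octave above that is D — scale degree 7.

D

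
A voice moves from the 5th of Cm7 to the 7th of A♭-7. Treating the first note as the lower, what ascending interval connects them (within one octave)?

Cm7 has G as its 5th, and A♭-7 has G♭ as its 7th.
8 letter names make it an octave; at 11 semitones (a half step narrower than perfect) the quality is diminished.

diminished octave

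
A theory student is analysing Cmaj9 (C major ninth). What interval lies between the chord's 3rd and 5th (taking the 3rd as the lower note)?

minor third

Cmaj9 is spelled C-E-G-B-D.
3rd = E; 5th = G.
3 letter names make it a third; at 3 semitones (a half step narrower than major) the quality is minor.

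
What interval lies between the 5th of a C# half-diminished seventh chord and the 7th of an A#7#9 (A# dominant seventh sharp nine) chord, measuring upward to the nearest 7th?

C# half-diminished seventh has G as its 5th, and A#7#9 (A# dominant seventh sharp nine) has G# as its 7th.
From G to G#: 1 semitone over a unison = augmented.

augmented 1st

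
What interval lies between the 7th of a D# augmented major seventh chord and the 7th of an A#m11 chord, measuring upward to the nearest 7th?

D# augmented major seventh has C## as its 7th, and A#m11 has G# as its 7th.
C## up to G# is 6 semitones, a half step narrower than a perfect fifth, so the interval is diminished.

diminished fifth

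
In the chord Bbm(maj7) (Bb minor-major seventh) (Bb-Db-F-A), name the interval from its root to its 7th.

major seventh

The root is Bb and the 7th is A.
Counting 7 letters and 11 half steps from Bb gives a major seventh.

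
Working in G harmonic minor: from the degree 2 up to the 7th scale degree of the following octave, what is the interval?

The scale runs G A B♭ C D E♭ F♯.
The degree 2 is A and the scale degree 7 (up an octave) is F♯.
From A to F♯ is 21 semitones, exactly the major thirteenth.

major thirteenth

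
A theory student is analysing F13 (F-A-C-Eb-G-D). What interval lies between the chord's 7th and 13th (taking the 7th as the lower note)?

major seventh

So we need the interval from Eb up to D.
Counting 7 letters and 11 half steps from Eb gives a major seventh.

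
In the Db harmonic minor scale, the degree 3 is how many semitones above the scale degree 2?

1

The scale is Db Eb Fb Gb Ab Bbb C.
Eb up to Fb is a minor second — 1 semitone.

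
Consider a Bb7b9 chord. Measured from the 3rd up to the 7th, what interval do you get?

diminished 5th

The chord tones of Bb dominant seventh flat nine are Bb-D-F-Ab-Cb.
The 3rd is D and the 7th is Ab.
5 letter names make it a fifth; at 6 semitones (a half step narrower than perfect) the quality is diminished.
That tritone between 3rd and 7th is what gives the dominant seventh its pull toward resolution.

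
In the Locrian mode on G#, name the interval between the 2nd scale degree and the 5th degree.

The scale runs G# A B C# D E F#.
The 2nd scale degree is A and the degree 5 is D.
Counting 4 letters and 5 half steps from A gives a perfect fourth.

perfect fourth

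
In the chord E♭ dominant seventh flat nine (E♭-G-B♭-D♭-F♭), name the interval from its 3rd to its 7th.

diminished 5th

That puts G below D♭.
5 letter names make it a fifth; at 6 semitones (a half step narrower than perfect) the quality is diminished.
That tritone between 3rd and 7th is what gives the dominant seventh its pull toward resolution.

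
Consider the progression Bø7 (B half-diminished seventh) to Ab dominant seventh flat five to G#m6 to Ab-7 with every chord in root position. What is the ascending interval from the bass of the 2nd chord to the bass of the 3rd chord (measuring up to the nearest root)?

The roots are Ab and G#.
From Ab to G#: 12 semitones over a seventh = augmented.

augmented seventh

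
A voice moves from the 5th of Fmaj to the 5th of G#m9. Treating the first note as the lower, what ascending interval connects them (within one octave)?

The 5th of Fmaj is C; the 5th of G#m9 is D#.
C up to D# is 3 semitones, a half step wider than a major second, so the interval is augmented.

augmented second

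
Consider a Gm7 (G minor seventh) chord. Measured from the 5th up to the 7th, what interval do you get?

G-7 is spelled G, Bb, D, F.
The 5th is D and the 7th is F.
From D to F: 3 semitones over a third = minor.

minor 3rd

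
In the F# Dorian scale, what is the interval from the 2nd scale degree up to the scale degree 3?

m2

F# dorian: F# G# A B C# D# E.
2nd scale degree = G#; degree 3 = A.
G# up to A is 1 semitone, a half step narrower than a major second, so the interval is minor.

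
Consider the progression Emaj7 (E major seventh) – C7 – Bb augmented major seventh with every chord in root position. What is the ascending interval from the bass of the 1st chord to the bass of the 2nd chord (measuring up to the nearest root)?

minor 6th

The roots are E and C.
E up to C is 8 semitones, a half step narrower than a major sixth, so the interval is minor.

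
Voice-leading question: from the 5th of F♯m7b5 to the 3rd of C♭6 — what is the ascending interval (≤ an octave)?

F♯m7b5 has C as its 5th, and C♭6 has E♭ as its 3rd.
From C to E♭: 3 semitones over a third = minor.

minor 3rd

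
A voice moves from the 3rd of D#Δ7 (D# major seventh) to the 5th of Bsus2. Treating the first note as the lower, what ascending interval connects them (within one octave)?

diminished octave

The 3rd of D#Δ7 (D# major seventh) is F##; the 5th of Bsus2 is F#.
F## up to F# is 11 semitones, a half step narrower than a perfect octave, so the interval is diminished.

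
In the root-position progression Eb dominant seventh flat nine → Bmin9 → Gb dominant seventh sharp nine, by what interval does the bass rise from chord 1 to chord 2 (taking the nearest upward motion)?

A5

The roots are Eb and B.
5 letter names make it a fifth; at 8 semitones (a half step wider than perfect) the quality is augmented.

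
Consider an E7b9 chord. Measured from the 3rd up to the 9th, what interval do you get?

diminished seventh

E7b9: E G# B D F.
So we need the interval from G# up to F.
G# up to F is 9 semitones, a whole step narrower than a major seventh, so the interval is diminished.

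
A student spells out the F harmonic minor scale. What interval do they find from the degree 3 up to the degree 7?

augmented fifth

The scale runs F G Ab Bb C Db E.
That puts Ab below E.
From Ab to E: 8 semitones over a fifth = augmented.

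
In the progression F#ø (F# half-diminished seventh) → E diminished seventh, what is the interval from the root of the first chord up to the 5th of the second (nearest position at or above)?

d4

The root of F#ø (F# half-diminished seventh) is F#; the 5th of E diminished seventh is Bb.
From F# to Bb: 4 semitones over a fourth = diminished.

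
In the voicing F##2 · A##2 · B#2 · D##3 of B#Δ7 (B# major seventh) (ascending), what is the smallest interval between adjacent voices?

Adjacent intervals: F##2→A##2 = major third; A##2→B#2 = minor second; B#2→D##3 = major third.
The smallest is A##2 to B#2, a minor second (1 semitone).

minor 2nd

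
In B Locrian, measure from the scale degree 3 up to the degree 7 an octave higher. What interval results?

The scale runs B C D E F G A.
The scale degree 3 is D and the scale degree 7 (up an octave) is A.
D up to A spans 12 letter names and 19 semitones — a perfect twelfth.

perfect 12th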